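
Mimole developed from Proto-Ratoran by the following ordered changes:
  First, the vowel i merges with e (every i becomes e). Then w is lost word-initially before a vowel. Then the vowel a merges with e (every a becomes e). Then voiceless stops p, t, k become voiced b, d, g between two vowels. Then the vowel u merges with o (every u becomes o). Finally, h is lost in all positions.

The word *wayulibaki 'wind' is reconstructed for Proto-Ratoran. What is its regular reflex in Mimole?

Mimole: start from *wayulibaki.
  rule 1 (vowel merger): wayulibaki → wayulebake
  rule 2 (glide loss): wayulebake → ayulebake
  rule 3 (vowel merger): ayulebake → eyulebeke
  rule 4 (intervocalic voicing): eyulebeke → eyulebege
  rule 5 (vowel merger): eyulebege → eyolebege
  rule 6: no change — eyolebege
  ⇒ Mimole eyolebege

eyolebege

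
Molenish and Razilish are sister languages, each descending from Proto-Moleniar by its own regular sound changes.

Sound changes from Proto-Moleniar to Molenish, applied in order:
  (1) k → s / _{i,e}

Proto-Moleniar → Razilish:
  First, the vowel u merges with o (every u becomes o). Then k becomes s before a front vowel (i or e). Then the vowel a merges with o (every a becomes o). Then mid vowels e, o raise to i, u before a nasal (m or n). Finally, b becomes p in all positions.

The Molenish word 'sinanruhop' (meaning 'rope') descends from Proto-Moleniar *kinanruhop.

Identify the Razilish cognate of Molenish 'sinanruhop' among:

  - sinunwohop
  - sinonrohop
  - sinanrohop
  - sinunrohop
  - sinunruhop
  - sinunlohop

sinunrohop

Razilish: *kinanruhop > kinanrohop > sinanrohop > sinonrohop > sinunrohop  (by vowel merger, palatalisation, vowel merger, pre-nasal raising)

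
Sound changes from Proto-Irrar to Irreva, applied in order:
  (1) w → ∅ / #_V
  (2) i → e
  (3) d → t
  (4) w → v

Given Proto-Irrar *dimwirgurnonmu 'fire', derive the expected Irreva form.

Irreva: *dimwirgurnonmu
  dimwirgurnonmu (rule 1 does not apply)
  dimwirgurnonmu → demwergurnonmu   [vowel merger]
  demwergurnonmu → temwergurnonmu   [unconditioned shift]
  temwergurnonmu → temvergurnonmu   [unconditioned shift]
  giving Irreva temvergurnonmu.

temvergurnonmu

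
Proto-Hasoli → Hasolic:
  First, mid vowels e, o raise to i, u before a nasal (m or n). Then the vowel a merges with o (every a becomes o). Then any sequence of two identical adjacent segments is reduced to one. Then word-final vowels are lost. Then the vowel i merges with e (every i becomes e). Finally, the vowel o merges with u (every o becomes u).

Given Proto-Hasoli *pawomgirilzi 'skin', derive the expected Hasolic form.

puwumgerelz

Hasolic: start from *pawomgirilzi.
  rule 1 (pre-nasal raising): pawomgirilzi → pawumgirilzi
  rule 2 (vowel merger): pawumgirilzi → powumgirilzi
  rule 3: no change — powumgirilzi
  rule 4 (apocope): powumgirilzi → powumgirilz
  rule 5 (vowel merger): powumgirilz → powumgerelz
  rule 6 (vowel merger): powumgerelz → puwumgerelz
  ⇒ Hasolic puwumgerelz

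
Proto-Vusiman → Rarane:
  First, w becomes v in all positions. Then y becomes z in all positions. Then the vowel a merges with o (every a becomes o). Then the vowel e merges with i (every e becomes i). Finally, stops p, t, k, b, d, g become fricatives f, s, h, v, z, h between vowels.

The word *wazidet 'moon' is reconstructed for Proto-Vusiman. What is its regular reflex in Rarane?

vozizit

Rarane: *wazidet > vazidet > vozidet > vozidit > vozizit  (by unconditioned shift, vowel merger, vowel merger, intervocalic lenition)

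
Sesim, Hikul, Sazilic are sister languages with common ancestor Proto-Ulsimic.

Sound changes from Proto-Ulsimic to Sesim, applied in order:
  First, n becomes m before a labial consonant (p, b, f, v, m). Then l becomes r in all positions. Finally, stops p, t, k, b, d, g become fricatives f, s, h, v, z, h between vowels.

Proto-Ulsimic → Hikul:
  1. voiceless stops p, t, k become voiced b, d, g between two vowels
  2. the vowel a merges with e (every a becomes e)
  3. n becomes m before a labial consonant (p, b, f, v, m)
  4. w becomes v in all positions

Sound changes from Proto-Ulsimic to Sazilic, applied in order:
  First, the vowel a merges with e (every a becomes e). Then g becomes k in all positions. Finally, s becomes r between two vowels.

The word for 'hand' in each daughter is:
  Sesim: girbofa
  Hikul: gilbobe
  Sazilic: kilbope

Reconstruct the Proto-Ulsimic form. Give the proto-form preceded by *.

*gilbopa

Position 1: Sesim has g, Hikul has g, Sazilic has k. Sesim preserves g here (none of its changes turn any other segment into g), so the proto-segment is *g.
Position 7: Sesim has a, Hikul has e, Sazilic has e. Sesim preserves a here (none of its changes turn any other segment into a), so the proto-segment is *a.
Position 6: Sesim has f, Hikul has b, Sazilic has p. Sazilic preserves p here (none of its changes turn any other segment into p), so the proto-segment is *p.
Continuing position by position gives *gilbopa; check it forward:
Sesim: *gilbopa
  gilbopa (rule 1 does not apply)
  gilbopa → girbopa   [unconditioned shift]
  girbopa → girbofa   [intervocalic lenition]
  giving Sesim girbofa.
Hikul: *gilbopa > gilboba > gilbobe  (by intervocalic voicing, vowel merger)
Sazilic: *gilbopa > gilbope > kilbope  (by vowel merger, unconditioned shift)
Only *gilbopa yields all of Sesim girbofa, Hikul gilbobe, Sazilic kilbope.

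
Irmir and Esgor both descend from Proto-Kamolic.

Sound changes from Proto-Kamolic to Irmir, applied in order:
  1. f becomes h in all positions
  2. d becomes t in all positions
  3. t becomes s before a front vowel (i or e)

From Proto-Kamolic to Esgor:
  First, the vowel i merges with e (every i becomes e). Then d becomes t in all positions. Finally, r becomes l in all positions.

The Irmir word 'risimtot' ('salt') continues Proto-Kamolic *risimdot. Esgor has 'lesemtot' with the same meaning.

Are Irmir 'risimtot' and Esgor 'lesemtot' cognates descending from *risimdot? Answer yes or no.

yes

Derive the expected Esgor reflex of *risimdot:
Esgor: *risimdot > resemdot > resemtot > lesemtot  (by vowel merger, unconditioned shift, unconditioned shift)
Esgor 'lesemtot' matches the regular reflex exactly, so the pair is cognate.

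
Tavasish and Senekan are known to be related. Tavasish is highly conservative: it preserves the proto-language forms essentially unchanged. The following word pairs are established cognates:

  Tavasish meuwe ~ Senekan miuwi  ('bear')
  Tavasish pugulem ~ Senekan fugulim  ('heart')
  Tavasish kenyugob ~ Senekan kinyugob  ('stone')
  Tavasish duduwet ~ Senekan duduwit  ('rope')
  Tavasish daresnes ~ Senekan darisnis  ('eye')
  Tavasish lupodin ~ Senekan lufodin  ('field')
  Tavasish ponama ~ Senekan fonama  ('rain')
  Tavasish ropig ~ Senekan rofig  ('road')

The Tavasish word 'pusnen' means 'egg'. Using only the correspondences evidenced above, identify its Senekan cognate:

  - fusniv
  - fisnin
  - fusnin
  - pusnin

fusnin

pugulem ~ fugulim — Tavasish p corresponds to Senekan f word-initially before a back vowel.
kenyugob ~ kinyugob — Tavasish e corresponds to Senekan i after a consonant, before a nasal.
Applying these to Tavasish 'pusnen':
  pusnen → fusnen   (p→f word-initially before a back vowel)
  fusnen → fusnin   (e→i after a consonant, before a nasal)
So the Senekan cognate is 'fusnin'.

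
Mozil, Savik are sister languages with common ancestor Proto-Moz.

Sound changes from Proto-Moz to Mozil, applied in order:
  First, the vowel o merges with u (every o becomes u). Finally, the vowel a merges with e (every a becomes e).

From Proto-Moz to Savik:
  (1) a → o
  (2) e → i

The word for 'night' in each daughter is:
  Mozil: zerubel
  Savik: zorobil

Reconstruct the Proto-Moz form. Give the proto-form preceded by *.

*zarobel

Position 2: Mozil has e, Savik has o. Taking the neighbouring segments as reconstructed: Mozil e could go back to *a or *e; Savik o could go back to *a or *o — the one source consistent with every daughter is *a.
Position 6: Mozil has e, Savik has i. Taking the neighbouring segments as reconstructed: Mozil e could go back to *a or *e; Savik i could go back to *e or *i — the one source consistent with every daughter is *e.
This points to *zarobel. Verify forward in each daughter:
Mozil: *zarobel > zarubel > zerubel  (by vowel merger, vowel merger)
Savik: start from *zarobel.
  rule 1 (vowel merger): zarobel → zorobel
  rule 2 (vowel merger): zorobel → zorobil
  ⇒ Savik zorobil
Only *zarobel yields all of Mozil zerubel, Savik zorobil.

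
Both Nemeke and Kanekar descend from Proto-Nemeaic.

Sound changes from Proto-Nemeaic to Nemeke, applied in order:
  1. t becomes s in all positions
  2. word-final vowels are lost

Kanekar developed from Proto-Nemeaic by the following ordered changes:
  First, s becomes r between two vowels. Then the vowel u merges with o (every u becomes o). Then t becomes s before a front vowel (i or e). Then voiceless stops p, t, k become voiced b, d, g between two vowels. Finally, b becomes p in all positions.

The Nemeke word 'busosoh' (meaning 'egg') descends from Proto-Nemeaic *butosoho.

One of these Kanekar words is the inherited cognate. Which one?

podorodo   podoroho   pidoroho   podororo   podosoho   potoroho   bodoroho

podoroho

Kanekar: *butosoho > butoroho > botoroho > bodoroho > podoroho  (by rhotacism, vowel merger, intervocalic voicing, unconditioned shift)
Only 'podoroho' matches the regular Kanekar development of *butosoho.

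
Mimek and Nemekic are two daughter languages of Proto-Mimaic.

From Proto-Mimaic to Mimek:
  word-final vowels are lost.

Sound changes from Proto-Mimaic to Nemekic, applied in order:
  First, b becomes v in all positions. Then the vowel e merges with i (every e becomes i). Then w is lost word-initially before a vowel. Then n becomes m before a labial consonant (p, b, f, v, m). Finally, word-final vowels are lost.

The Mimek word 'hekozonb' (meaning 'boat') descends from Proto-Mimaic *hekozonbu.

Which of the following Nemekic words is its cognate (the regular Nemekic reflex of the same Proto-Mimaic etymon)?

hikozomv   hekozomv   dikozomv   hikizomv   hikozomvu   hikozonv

Nemekic: *hekozonbu
  hekozonbu → hekozonvu   [unconditioned shift]
  hekozonvu → hikozonvu   [vowel merger]
  hikozonvu (rule 3 does not apply)
  hikozonvu → hikozomvu   [nasal place assimilation]
  hikozomvu → hikozomv   [apocope]
  giving Nemekic hikozomv.
Among the options, 'hikozomv' alone shows every Nemekic change applied in order.

hikozomv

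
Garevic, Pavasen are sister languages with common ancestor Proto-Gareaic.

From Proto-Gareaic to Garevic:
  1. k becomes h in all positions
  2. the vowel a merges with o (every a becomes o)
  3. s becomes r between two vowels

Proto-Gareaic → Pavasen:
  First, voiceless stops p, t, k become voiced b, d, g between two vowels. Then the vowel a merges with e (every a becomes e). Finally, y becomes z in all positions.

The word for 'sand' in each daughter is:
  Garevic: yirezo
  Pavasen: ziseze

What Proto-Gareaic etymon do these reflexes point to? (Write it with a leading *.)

Position 1: Garevic has y, Pavasen has z. Garevic preserves y here (none of its changes turn any other segment into y), so the proto-segment is *y.
Position 3: Garevic has r, Pavasen has s. Pavasen preserves s here (none of its changes turn any other segment into s), so the proto-segment is *s.
Continuing position by position gives *yiseza; check it forward:
Garevic: start from *yiseza.
  rule 1: no change — yiseza
  rule 2 (vowel merger): yiseza → yisezo
  rule 3 (rhotacism): yisezo → yirezo
  ⇒ Garevic yirezo
Pavasen: *yiseza > yiseze > ziseze  (by vowel merger, unconditioned shift)
No other proto-form is consistent with every reflex, so the reconstruction is *yiseza.

*yiseza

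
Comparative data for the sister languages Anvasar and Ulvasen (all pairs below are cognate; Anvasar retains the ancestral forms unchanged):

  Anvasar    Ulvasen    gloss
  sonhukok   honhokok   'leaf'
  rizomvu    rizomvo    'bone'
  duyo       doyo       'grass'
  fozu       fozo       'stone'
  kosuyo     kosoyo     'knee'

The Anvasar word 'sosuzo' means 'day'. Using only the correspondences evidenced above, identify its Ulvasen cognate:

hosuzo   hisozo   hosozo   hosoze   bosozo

sonhukok ~ honhokok — Anvasar s corresponds to Ulvasen h word-initially before a back vowel.
sonhukok ~ honhokok, duyo ~ doyo — Anvasar u corresponds to Ulvasen o after a consonant, before a consonant other than r, m, n, p, b, f, v.
Applying these to Anvasar 'sosuzo':
  sosuzo → hosuzo   (s→h word-initially before a back vowel)
  hosuzo → hosozo   (u→o after a consonant, before a consonant other than r, m, n, p, b, f, v)
So the Ulvasen cognate is 'hosozo'.

hosozo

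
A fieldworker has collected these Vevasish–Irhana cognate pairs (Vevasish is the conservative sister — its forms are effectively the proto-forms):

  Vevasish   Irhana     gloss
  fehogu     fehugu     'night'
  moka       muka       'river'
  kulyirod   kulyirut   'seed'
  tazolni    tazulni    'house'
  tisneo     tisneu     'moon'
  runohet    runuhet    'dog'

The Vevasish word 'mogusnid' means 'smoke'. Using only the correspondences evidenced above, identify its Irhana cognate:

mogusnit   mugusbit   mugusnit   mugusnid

fehogu ~ fehugu, moka ~ muka — Vevasish o corresponds to Irhana u after a consonant, before a consonant other than r, m, n, p, b, f, v.
kulyirod ~ kulyirut — Vevasish d corresponds to Irhana t word-finally.
Applying these to Vevasish 'mogusnid':
  mogusnid → mugusnid   (o→u after a consonant, before a consonant other than r, m, n, p, b, f, v)
  mugusnid → mugusnit   (d→t word-finally)
So the Irhana cognate is 'mugusnit'.

mugusnit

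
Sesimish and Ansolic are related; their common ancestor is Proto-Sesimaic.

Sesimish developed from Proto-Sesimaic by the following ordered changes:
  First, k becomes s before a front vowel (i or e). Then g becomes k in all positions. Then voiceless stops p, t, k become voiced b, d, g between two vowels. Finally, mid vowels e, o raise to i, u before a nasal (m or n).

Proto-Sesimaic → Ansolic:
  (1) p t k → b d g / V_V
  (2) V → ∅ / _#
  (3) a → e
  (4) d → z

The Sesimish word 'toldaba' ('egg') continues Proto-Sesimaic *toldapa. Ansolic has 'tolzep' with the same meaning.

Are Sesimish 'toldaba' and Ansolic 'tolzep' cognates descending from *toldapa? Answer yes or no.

Derive the expected Ansolic reflex of *toldapa:
Ansolic: *toldapa
  toldapa → toldaba   [intervocalic voicing]
  toldaba → toldab   [apocope]
  toldab → toldeb   [vowel merger]
  toldeb → tolzeb   [unconditioned shift]
  giving Ansolic tolzeb.
The regular Ansolic reflex would be 'tolzeb', but the attested form is 'tolzep'. The correspondence is irregular, so they are not cognates (the Ansolic form has a different source).

no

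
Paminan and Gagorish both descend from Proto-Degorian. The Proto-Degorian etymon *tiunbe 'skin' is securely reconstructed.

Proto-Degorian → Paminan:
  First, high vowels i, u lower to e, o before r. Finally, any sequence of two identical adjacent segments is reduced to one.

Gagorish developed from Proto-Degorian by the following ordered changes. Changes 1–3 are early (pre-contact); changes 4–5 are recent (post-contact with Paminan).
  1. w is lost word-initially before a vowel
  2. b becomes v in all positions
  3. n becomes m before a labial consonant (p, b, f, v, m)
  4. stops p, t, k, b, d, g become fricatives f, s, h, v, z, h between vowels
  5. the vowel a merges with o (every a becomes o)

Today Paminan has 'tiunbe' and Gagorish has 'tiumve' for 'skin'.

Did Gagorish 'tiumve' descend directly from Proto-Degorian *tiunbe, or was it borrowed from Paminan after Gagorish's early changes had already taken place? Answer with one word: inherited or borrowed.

If inherited, *tiunbe would pass through all of Gagorish's changes:
Gagorish: *tiunbe
  tiunbe (rule 1 does not apply)
  tiunbe → tiunve   [unconditioned shift]
  tiunve → tiumve   [nasal place assimilation]
  tiumve (rule 4 does not apply)
  tiumve (rule 5 does not apply)
  giving Gagorish tiumve.
If borrowed from Paminan 'tiunbe' after the early changes, it would undergo only the recent ones:
  rule 4 (intervocalic lenition): no change (tiunbe)
  rule 5 (vowel merger): no change (tiunbe)
  ⇒ as a loan: tiunbe
Gagorish 'tiumve' matches the inherited outcome exactly, so it is an inherited cognate, not a loan.

inherited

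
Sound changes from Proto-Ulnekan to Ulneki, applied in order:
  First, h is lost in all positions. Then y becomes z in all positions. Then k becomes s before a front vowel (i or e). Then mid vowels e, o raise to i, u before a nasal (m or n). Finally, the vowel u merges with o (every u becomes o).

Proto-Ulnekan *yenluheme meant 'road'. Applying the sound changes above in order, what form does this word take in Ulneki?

zinloime

Ulneki: start from *yenluheme.
  rule 1 (h-loss): yenluheme → yenlueme
  rule 2 (unconditioned shift): yenlueme → zenlueme
  rule 3: no change — zenlueme
  rule 4 (pre-nasal raising): zenlueme → zinluime
  rule 5 (vowel merger): zinluime → zinloime
  ⇒ Ulneki zinloime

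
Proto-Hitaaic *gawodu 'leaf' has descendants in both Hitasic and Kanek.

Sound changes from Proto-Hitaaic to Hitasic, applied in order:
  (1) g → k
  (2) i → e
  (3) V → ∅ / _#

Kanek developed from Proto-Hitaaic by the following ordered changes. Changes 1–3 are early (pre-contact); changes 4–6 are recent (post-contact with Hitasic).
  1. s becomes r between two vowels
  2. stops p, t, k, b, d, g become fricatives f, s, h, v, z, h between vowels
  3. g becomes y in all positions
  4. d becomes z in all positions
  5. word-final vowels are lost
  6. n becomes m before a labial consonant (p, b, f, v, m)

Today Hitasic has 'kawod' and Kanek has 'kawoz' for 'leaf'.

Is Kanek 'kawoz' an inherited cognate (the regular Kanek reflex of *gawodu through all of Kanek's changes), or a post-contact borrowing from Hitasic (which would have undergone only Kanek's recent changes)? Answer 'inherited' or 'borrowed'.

borrowed

If inherited, *gawodu would pass through all of Kanek's changes:
Kanek: *gawodu
  gawodu (rule 1 does not apply)
  gawodu → gawozu   [intervocalic lenition]
  gawozu → yawozu   [unconditioned shift]
  yawozu (rule 4 does not apply)
  yawozu → yawoz   [apocope]
  yawoz (rule 6 does not apply)
  giving Kanek yawoz.
If borrowed from Hitasic 'kawod' after the early changes, it would undergo only the recent ones:
  rule 4 (unconditioned shift): kawod → kawoz
  rule 5 (apocope): no change (kawoz)
  rule 6 (nasal place assimilation): no change (kawoz)
  ⇒ as a loan: kawoz
Kanek 'kawoz' matches the loan outcome 'kawoz', not the inherited 'yawoz' — it skipped the early Kanek changes, so it was borrowed from Hitasic.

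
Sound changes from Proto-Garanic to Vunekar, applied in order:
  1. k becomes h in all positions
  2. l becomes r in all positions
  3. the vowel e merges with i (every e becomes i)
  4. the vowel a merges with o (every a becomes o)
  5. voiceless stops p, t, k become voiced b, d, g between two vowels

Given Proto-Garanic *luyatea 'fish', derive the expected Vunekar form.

Vunekar: start from *luyatea.
  rule 1: no change — luyatea
  rule 2 (unconditioned shift): luyatea → ruyatea
  rule 3 (vowel merger): ruyatea → ruyatia
  rule 4 (vowel merger): ruyatia → ruyotio
  rule 5 (intervocalic voicing): ruyotio → ruyodio
  ⇒ Vunekar ruyodio

ruyodio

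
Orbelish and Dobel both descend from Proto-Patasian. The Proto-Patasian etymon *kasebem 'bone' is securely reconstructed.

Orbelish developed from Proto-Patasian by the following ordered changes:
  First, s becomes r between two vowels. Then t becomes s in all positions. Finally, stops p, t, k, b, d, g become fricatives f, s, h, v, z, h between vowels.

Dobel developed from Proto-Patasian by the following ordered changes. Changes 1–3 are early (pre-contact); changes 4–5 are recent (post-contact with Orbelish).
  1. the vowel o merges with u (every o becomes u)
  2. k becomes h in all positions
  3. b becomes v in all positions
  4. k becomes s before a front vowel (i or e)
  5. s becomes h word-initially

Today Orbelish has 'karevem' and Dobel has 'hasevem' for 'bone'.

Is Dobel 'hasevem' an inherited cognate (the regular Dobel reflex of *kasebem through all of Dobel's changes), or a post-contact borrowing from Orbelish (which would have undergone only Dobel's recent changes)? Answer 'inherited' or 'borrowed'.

inherited

If inherited, *kasebem would pass through all of Dobel's changes:
Dobel: start from *kasebem.
  rule 1: no change — kasebem
  rule 2 (unconditioned shift): kasebem → hasebem
  rule 3 (unconditioned shift): hasebem → hasevem
  rule 4: no change — hasevem
  rule 5: no change — hasevem
  ⇒ Dobel hasevem
If borrowed from Orbelish 'karevem' after the early changes, it would undergo only the recent ones:
  rule 4 (palatalisation): no change (karevem)
  rule 5 (debuccalisation): no change (karevem)
  ⇒ as a loan: karevem
Dobel 'hasevem' matches the inherited outcome exactly, so it is an inherited cognate, not a loan.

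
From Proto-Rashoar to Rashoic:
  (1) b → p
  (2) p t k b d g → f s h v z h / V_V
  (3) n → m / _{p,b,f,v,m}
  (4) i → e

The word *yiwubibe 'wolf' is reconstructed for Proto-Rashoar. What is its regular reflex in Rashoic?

yewufefe

Rashoic: start from *yiwubibe.
  rule 1 (unconditioned shift): yiwubibe → yiwupipe
  rule 2 (intervocalic lenition): yiwupipe → yiwufife
  rule 3: no change — yiwufife
  rule 4 (vowel merger): yiwufife → yewufefe
  ⇒ Rashoic yewufefe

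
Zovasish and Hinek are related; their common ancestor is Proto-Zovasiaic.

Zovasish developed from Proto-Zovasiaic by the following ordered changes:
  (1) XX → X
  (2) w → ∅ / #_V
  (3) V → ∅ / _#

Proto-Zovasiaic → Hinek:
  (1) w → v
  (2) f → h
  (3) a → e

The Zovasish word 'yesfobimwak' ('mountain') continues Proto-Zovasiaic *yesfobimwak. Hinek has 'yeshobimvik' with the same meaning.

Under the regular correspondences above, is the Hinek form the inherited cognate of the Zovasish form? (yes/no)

Derive the expected Hinek reflex of *yesfobimwak:
Hinek: *yesfobimwak
  yesfobimwak → yesfobimvak   [unconditioned shift]
  yesfobimvak → yeshobimvak   [unconditioned shift]
  yeshobimvak → yeshobimvek   [vowel merger]
  giving Hinek yeshobimvek.
The regular Hinek reflex would be 'yeshobimvek', but the attested form is 'yeshobimvik'. The correspondence is irregular, so they are not cognates (the Hinek form has a different source).

no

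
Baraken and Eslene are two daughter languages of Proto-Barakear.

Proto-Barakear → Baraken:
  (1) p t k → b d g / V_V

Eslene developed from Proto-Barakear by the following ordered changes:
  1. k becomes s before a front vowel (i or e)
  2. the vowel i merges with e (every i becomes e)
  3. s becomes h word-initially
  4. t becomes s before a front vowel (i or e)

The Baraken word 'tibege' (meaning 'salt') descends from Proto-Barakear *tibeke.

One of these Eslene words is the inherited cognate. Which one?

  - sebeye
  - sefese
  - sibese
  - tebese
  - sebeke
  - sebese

sebese

Eslene: *tibeke
  tibeke → tibese   [palatalisation]
  tibese → tebese   [vowel merger]
  tebese (rule 3 does not apply)
  tebese → sebese   [palatalisation]
  giving Eslene sebese.
Among the options, 'sebese' alone shows every Eslene change applied in order.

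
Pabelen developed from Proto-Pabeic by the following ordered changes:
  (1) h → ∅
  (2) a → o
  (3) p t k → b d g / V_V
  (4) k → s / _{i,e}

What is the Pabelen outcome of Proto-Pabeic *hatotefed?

ododefed

Pabelen: *hatotefed
  hatotefed → atotefed   [h-loss]
  atotefed → ototefed   [vowel merger]
  ototefed → ododefed   [intervocalic voicing]
  ododefed (rule 4 does not apply)
  giving Pabelen ododefed.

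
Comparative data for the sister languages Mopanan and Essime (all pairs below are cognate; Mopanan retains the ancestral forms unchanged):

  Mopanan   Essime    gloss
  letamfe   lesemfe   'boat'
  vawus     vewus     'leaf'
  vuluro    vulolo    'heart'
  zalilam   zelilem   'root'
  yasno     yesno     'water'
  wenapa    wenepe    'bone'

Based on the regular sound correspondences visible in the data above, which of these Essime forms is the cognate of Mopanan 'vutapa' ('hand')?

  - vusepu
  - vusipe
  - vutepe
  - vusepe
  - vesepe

vusepe

letamfe ~ lesemfe — Mopanan t corresponds to Essime s between vowels (before a back vowel).
wenapa ~ wenepe — Mopanan a corresponds to Essime e after a consonant, before a labial obstruent.
wenapa ~ wenepe — Mopanan a corresponds to Essime e word-finally.
Applying these to Mopanan 'vutapa':
  vutapa → vusapa   (t→s between vowels (before a back vowel))
  vusapa → vusepa   (a→e after a consonant, before a labial obstruent)
  vusepa → vusepe   (a→e word-finally)
So the Essime cognate is 'vusepe'.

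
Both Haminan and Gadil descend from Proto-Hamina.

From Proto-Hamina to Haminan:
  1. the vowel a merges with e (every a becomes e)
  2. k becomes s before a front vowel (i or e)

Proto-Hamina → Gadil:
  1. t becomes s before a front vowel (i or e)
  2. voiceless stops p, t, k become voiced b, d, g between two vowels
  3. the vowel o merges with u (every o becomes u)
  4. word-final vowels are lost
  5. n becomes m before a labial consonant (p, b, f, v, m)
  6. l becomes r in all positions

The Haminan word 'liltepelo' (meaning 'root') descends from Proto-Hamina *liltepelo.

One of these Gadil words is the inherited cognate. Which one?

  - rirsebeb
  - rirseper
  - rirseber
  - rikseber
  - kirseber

rirseber

Gadil: start from *liltepelo.
  rule 1 (palatalisation): liltepelo → lilsepelo
  rule 2 (intervocalic voicing): lilsepelo → lilsebelo
  rule 3 (vowel merger): lilsebelo → lilsebelu
  rule 4 (apocope): lilsebelu → lilsebel
  rule 5: no change — lilsebel
  rule 6 (unconditioned shift): lilsebel → rirseber
  ⇒ Gadil rirseber
The other candidates each miss or misapply at least one Gadil change.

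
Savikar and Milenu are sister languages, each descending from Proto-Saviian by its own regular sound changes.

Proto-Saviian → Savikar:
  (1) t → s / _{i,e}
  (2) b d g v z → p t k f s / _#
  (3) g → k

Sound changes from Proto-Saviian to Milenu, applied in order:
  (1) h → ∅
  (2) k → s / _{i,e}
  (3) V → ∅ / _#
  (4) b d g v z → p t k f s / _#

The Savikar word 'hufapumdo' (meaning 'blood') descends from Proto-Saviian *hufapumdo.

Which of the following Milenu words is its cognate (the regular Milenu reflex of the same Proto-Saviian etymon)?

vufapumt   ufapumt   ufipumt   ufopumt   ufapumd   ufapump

Milenu: *hufapumdo > ufapumdo > ufapumd > ufapumt  (by h-loss, apocope, final devoicing)
Among the options, 'ufapumt' alone shows every Milenu change applied in order.

ufapumt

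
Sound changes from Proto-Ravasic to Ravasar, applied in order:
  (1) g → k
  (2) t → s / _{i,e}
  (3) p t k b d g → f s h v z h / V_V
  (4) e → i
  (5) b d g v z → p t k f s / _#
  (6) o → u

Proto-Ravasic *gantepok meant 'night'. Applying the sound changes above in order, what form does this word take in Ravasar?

Ravasar: start from *gantepok.
  rule 1 (unconditioned shift): gantepok → kantepok
  rule 2 (palatalisation): kantepok → kansepok
  rule 3 (intervocalic lenition): kansepok → kansefok
  rule 4 (vowel merger): kansefok → kansifok
  rule 5: no change — kansifok
  rule 6 (vowel merger): kansifok → kansifuk
  ⇒ Ravasar kansifuk

kansifuk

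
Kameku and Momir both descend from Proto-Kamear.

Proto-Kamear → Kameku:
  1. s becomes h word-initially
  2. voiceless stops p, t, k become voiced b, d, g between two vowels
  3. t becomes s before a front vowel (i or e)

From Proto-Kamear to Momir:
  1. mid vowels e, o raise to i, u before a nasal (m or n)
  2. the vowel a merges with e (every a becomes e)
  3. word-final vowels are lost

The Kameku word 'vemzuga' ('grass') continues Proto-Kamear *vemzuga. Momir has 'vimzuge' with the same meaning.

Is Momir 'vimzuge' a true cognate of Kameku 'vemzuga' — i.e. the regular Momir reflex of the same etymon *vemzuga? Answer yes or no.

Derive the expected Momir reflex of *vemzuga:
Momir: *vemzuga
  vemzuga → vimzuga   [pre-nasal raising]
  vimzuga → vimzuge   [vowel merger]
  vimzuge → vimzug   [apocope]
  giving Momir vimzug.
The regular Momir reflex would be 'vimzug', but the attested form is 'vimzuge'. The correspondence is irregular, so they are not cognates (the Momir form has a different source).

no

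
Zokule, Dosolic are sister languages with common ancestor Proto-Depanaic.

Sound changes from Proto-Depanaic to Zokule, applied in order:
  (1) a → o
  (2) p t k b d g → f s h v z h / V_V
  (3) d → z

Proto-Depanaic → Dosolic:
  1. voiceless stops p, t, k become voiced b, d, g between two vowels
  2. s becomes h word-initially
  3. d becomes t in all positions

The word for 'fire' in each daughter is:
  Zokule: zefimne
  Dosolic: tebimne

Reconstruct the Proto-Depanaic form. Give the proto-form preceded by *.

*depimne

Position 1: Zokule has z, Dosolic has t. Taking the neighbouring segments as reconstructed: Zokule z could go back to *d or *z; Dosolic t could go back to *t or *d — the one source consistent with every daughter is *d.
Position 3: Zokule has f, Dosolic has b. Taking the neighbouring segments as reconstructed: Zokule f could go back to *p or *f; Dosolic b could go back to *p or *b — the one source consistent with every daughter is *p.
Verify the candidate proto-form against each daughter:
Zokule: *depimne > defimne > zefimne  (by intervocalic lenition, unconditioned shift)
Dosolic: *depimne > debimne > tebimne  (by intervocalic voicing, unconditioned shift)
*depimne is the unique common source.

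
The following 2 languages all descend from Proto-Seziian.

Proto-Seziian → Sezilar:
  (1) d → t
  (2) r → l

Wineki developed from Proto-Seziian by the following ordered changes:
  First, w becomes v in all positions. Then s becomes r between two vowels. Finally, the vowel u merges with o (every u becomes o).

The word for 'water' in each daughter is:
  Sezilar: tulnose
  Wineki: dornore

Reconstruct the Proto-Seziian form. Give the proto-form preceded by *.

Position 1: Sezilar has t, Wineki has d. Wineki preserves d here (none of its changes turn any other segment into d), so the proto-segment is *d.
Position 6: Sezilar has s, Wineki has r. Sezilar preserves s here (none of its changes turn any other segment into s), so the proto-segment is *s.
Continuing position by position gives *durnose; check it forward:
Sezilar: *durnose
  durnose → turnose   [unconditioned shift]
  turnose → tulnose   [unconditioned shift]
  giving Sezilar tulnose.
Wineki: start from *durnose.
  rule 1: no change — durnose
  rule 2 (rhotacism): durnose → durnore
  rule 3 (vowel merger): durnore → dornore
  ⇒ Wineki dornore
*durnose is the unique common source.

*durnose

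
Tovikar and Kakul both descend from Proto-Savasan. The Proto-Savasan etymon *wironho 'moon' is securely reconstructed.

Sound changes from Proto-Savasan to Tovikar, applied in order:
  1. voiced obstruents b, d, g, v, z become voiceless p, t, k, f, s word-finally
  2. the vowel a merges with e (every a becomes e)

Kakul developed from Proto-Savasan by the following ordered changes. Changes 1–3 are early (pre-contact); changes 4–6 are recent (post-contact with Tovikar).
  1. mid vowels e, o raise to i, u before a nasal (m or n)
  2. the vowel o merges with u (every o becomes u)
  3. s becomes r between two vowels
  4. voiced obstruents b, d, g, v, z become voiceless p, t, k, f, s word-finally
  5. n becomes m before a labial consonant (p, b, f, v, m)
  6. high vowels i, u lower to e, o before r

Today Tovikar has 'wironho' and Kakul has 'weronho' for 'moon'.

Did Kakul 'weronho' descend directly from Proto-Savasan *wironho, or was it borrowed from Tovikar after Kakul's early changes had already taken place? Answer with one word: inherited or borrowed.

borrowed

If inherited, *wironho would pass through all of Kakul's changes:
Kakul: start from *wironho.
  rule 1 (pre-nasal raising): wironho → wirunho
  rule 2 (vowel merger): wirunho → wirunhu
  rule 3: no change — wirunhu
  rule 4: no change — wirunhu
  rule 5: no change — wirunhu
  rule 6 (pre-rhotic lowering): wirunhu → werunhu
  ⇒ Kakul werunhu
If borrowed from Tovikar 'wironho' after the early changes, it would undergo only the recent ones:
  rule 4 (final devoicing): no change (wironho)
  rule 5 (nasal place assimilation): no change (wironho)
  rule 6 (pre-rhotic lowering): wironho → weronho
  ⇒ as a loan: weronho
Kakul 'weronho' matches the loan outcome 'weronho', not the inherited 'werunhu' — it skipped the early Kakul changes, so it was borrowed from Tovikar.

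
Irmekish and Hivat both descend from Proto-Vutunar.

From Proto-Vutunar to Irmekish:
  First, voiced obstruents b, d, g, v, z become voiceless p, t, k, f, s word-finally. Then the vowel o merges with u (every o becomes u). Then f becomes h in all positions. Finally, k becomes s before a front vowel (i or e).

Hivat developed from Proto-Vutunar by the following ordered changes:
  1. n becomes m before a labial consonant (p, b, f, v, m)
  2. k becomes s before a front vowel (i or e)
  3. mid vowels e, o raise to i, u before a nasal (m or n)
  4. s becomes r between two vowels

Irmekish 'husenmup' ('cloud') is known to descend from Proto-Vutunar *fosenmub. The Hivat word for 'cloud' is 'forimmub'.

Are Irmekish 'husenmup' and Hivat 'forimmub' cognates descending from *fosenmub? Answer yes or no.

Derive the expected Hivat reflex of *fosenmub:
Hivat: *fosenmub > fosemmub > fosimmub > forimmub  (by nasal place assimilation, pre-nasal raising, rhotacism)
Hivat 'forimmub' matches the regular reflex exactly, so the pair is cognate.

yes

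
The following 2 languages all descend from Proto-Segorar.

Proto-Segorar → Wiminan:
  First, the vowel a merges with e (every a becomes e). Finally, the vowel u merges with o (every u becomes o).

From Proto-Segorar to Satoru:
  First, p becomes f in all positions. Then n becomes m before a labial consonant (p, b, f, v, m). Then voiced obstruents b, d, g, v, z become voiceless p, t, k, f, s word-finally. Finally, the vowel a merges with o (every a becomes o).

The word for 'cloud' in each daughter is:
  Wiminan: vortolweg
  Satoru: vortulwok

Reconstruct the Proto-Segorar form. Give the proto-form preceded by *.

Position 5: Wiminan has o, Satoru has u. Satoru preserves u here (none of its changes turn any other segment into u), so the proto-segment is *u.
Position 9: Wiminan has g, Satoru has k. Wiminan preserves g here (none of its changes turn any other segment into g), so the proto-segment is *g.
Position 8: Wiminan has e, Satoru has o. Taking the neighbouring segments as reconstructed: Wiminan e could go back to *a or *e; Satoru o could go back to *a or *o — the one source consistent with every daughter is *a.
Verify the candidate proto-form against each daughter:
Wiminan: *vortulwag > vortulweg > vortolweg  (by vowel merger, vowel merger)
Satoru: start from *vortulwag.
  rule 1: no change — vortulwag
  rule 2: no change — vortulwag
  rule 3 (final devoicing): vortulwag → vortulwak
  rule 4 (vowel merger): vortulwak → vortulwok
  ⇒ Satoru vortulwok
*vortulwag is the unique common source.

*vortulwag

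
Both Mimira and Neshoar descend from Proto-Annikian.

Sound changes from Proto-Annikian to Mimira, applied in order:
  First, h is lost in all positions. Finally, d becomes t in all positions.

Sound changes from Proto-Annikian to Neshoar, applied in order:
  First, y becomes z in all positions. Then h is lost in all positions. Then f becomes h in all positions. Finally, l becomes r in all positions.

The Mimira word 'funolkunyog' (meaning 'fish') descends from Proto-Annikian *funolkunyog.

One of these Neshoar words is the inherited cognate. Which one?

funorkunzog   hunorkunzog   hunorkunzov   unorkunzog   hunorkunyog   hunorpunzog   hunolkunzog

Neshoar: *funolkunyog
  funolkunyog → funolkunzog   [unconditioned shift]
  funolkunzog (rule 2 does not apply)
  funolkunzog → hunolkunzog   [unconditioned shift]
  hunolkunzog → hunorkunzog   [unconditioned shift]
  giving Neshoar hunorkunzog.
Only 'hunorkunzog' matches the regular Neshoar development of *funolkunyog.

hunorkunzog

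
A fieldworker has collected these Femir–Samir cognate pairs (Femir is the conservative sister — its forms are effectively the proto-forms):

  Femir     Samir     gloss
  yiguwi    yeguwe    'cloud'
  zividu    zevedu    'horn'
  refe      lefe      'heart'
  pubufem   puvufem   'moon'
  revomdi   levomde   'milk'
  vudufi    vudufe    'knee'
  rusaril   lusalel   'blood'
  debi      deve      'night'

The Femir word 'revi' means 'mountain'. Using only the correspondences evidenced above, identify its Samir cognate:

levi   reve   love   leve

leve

refe ~ lefe, revomdi ~ levomde — Femir r corresponds to Samir l word-initially before a front vowel.
yiguwi ~ yeguwe, revomdi ~ levomde — Femir i corresponds to Samir e word-finally.
Applying these to Femir 'revi':
  revi → levi   (r→l word-initially before a front vowel)
  levi → leve   (i→e word-finally)
So the Samir cognate is 'leve'.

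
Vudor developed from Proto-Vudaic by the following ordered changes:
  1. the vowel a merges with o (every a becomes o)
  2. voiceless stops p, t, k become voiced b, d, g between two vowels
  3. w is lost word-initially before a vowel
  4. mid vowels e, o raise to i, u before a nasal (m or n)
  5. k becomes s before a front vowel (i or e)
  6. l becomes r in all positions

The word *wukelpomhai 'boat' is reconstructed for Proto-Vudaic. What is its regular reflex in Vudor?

Vudor: *wukelpomhai > wukelpomhoi > wugelpomhoi > ugelpomhoi > ugelpumhoi > ugerpumhoi  (by vowel merger, intervocalic voicing, glide loss, pre-nasal raising, unconditioned shift)

ugerpumhoi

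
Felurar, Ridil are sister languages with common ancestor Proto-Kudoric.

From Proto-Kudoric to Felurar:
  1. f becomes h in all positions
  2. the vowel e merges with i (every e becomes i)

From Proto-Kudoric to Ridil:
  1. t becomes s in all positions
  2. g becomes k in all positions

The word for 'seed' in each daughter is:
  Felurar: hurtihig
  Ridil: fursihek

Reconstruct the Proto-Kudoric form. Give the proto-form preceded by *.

*furtiheg

Position 7: Felurar has i, Ridil has e. Ridil preserves e here (none of its changes turn any other segment into e), so the proto-segment is *e.
Position 1: Felurar has h, Ridil has f. Ridil preserves f here (none of its changes turn any other segment into f), so the proto-segment is *f.
Position 8: Felurar has g, Ridil has k. Felurar preserves g here (none of its changes turn any other segment into g), so the proto-segment is *g.
Continuing position by position gives *furtiheg; check it forward:
Felurar: start from *furtiheg.
  rule 1 (unconditioned shift): furtiheg → hurtiheg
  rule 2 (vowel merger): hurtiheg → hurtihig
  ⇒ Felurar hurtihig
Ridil: start from *furtiheg.
  rule 1 (unconditioned shift): furtiheg → fursiheg
  rule 2 (unconditioned shift): fursiheg → fursihek
  ⇒ Ridil fursihek
Only *furtiheg yields all of Felurar hurtihig, Ridil fursihek.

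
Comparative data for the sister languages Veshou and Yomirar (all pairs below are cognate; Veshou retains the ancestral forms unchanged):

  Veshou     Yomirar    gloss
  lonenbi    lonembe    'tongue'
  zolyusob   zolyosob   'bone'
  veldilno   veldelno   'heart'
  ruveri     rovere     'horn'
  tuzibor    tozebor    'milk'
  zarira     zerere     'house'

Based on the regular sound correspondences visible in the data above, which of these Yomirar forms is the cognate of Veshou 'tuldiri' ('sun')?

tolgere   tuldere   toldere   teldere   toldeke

toldere

zolyusob ~ zolyosob, tuzibor ~ tozebor — Veshou u corresponds to Yomirar o after a consonant, before a consonant other than r, m, n, p, b, f, v.
zarira ~ zerere — Veshou i corresponds to Yomirar e after a consonant, before r.
lonenbi ~ lonembe, ruveri ~ rovere — Veshou i corresponds to Yomirar e word-finally.
Applying these to Veshou 'tuldiri':
  tuldiri → toldiri   (u→o after a consonant, before a consonant other than r, m, n, p, b, f, v)
  toldiri → tolderi   (i→e after a consonant, before r)
  tolderi → toldere   (i→e word-finally)
So the Yomirar cognate is 'toldere'.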